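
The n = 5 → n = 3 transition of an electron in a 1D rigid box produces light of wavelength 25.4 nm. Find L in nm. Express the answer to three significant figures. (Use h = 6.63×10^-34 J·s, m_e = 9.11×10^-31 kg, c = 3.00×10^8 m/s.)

L = 0.351 nm

The photon carries ΔE = hc/λ = 6.63×10^-34·3.00×10^8/2.54×10^-8 m = 7.831×10^-18 J.
Since ΔE = (5² − 3²)E_1, E_1 = 4.894×10^-19 J, and L = h/√(8m_eE_1) = 3.51×10^-10 m = 0.351 nm.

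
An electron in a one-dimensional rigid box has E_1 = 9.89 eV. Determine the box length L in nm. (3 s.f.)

From E_n = n²h²/(8m_eL²), L = n·h/√(8m_eE_n).
E_1 = 9.89 eV = 1.584×10^-18 J, so L = 1·6.626×10^-34/√(8·9.109×10^-31·1.584×10^-18) = 1.95×10^-10 m = 0.195 nm.

L = 0.195 nm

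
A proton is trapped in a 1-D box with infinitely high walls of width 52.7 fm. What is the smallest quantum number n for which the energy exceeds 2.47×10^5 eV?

n = 2

E_1 = h²/(8m_pL²) = 1.181×10^-14 J = 7.372×10^4 eV.
Need n² > 2.47×10^5/7.372×10^4 = 3.351, i.e. n > 1.831.
The smallest integer satisfying this is n = 2.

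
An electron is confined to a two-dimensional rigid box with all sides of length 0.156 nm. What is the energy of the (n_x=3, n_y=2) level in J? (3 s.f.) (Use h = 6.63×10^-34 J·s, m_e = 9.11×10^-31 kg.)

For a 2D rectangular well E = (h²/8m_e)·Σ n_i²/L_i² = (6.63×10^-34)²/(8·9.11×10^-31) · [3²/(0.156 nm)² + 2²/(0.156 nm)²].
Evaluating gives E = 3.22×10^-17 J.

E = 3.22×10^-17 J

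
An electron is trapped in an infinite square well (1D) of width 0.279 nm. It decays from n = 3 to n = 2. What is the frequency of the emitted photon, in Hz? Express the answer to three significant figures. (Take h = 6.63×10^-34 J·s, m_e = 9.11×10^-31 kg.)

E_1 = h²/(8m_eL²) = 7.748×10^-19 J and ΔE = (3² − 2²)E_1 = 3.874×10^-18 J.
f = ΔE/h = 3.874×10^-18/6.63×10^-34 = 5.84×10^15 Hz.

f = 5.84×10^15 Hz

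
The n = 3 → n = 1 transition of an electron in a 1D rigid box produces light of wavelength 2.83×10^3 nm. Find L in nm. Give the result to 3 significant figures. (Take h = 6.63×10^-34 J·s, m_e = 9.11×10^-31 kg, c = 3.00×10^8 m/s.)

L = 2.62 nm

The photon carries ΔE = hc/λ = 6.63×10^-34·3.00×10^8/2.83×10^-6 m = 7.028×10^-20 J.
Since ΔE = (3² − 1²)E_1, E_1 = 8.785×10^-21 J, and L = h/√(8m_eE_1) = 2.62×10^-9 m = 2.62 nm.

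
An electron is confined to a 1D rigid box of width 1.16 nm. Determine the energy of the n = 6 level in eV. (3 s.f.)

For an infinite well E_n = n²h²/(8m_eL²), so E_1 = h²/(8m_eL²) = (6.626×10^-34)²/(8·9.109×10^-31·(1.16×10^-9 m)²) = 4.477×10^-20 J.
Then E_6 = 6²·E_1 = 36·4.477×10^-20 J = 1.612×10^-18 J.
Converting, E_6 = 1.612×10^-18 J / (1.602×10^-19 J/eV) = 10.1 eV.

E_6 = 10.1 eV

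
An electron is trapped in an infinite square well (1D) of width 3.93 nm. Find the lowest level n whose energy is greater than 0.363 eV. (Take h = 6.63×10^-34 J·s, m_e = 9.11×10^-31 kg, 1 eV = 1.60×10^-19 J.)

E_1 = h²/(8m_eL²) = 3.905×10^-21 J = 0.02441 eV.
Need n² > 0.363/0.02441 = 14.87, i.e. n > 3.856.
The smallest integer satisfying this is n = 4.

n = 4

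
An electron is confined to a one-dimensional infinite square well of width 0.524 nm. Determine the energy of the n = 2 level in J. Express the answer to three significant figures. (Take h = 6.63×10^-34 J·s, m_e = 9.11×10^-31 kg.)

For an infinite well E_n = n²h²/(8m_eL²), so E_1 = h²/(8m_eL²) = (6.63×10^-34)²/(8·9.11×10^-31·(5.24×10^-10 m)²) = 2.197×10^-19 J.
Then E_2 = 2²·E_1 = 4·2.197×10^-19 J = 8.79×10^-19 J.

E_2 = 8.79×10^-19 J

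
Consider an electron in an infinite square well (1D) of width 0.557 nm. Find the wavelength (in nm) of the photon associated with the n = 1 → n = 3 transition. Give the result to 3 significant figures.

λ = 128 nm

E_1 = h²/(8m_eL²) = 1.942×10^-19 J, so ΔE = (3² − 1²)E_1 = 1.554×10^-18 J.
λ = hc/ΔE = (6.626×10^-34·2.998×10^8)/1.554×10^-18 = 1.28×10^-7 m = 128 nm.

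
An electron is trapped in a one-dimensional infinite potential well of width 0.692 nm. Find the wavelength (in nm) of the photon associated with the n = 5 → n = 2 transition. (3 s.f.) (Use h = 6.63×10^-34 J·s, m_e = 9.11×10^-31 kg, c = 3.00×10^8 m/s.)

E_1 = h²/(8m_eL²) = 1.260×10^-19 J, so ΔE = (5² − 2²)E_1 = 2.646×10^-18 J.
λ = hc/ΔE = (6.63×10^-34·3.00×10^8)/2.646×10^-18 = 7.52×10^-8 m = 75.2 nm.

λ = 75.2 nm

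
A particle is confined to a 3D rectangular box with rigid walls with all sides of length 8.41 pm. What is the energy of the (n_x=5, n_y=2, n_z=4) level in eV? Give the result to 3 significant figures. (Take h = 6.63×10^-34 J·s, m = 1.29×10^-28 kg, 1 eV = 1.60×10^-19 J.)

For a 3D rectangular well E = (h²/8m)·Σ n_i²/L_i² = (6.63×10^-34)²/(8·1.29×10^-28) · [5²/(8.41 pm)² + 2²/(8.41 pm)² + 4²/(8.41 pm)²].
Evaluating gives E = 2.710×10^-16 J = 1.69×10^3 eV.

E = 1.69×10^3 eV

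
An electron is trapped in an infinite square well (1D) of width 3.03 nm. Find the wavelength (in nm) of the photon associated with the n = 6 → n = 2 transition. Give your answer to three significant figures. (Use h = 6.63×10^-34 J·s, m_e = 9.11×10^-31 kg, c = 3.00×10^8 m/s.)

λ = 946 nm

E_1 = h²/(8m_eL²) = 6.570×10^-21 J, so ΔE = (6² − 2²)E_1 = 2.102×10^-19 J.
λ = hc/ΔE = (6.63×10^-34·3.00×10^8)/2.102×10^-19 = 9.46×10^-7 m = 946 nm.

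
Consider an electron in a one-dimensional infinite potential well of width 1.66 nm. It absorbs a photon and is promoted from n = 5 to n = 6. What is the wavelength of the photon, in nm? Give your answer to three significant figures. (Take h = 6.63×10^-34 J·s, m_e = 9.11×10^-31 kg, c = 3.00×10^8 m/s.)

λ = 826 nm

E_1 = h²/(8m_eL²) = 2.189×10^-20 J, so ΔE = (6² − 5²)E_1 = 2.408×10^-19 J.
λ = hc/ΔE = (6.63×10^-34·3.00×10^8)/2.408×10^-19 = 8.26×10^-7 m = 826 nm.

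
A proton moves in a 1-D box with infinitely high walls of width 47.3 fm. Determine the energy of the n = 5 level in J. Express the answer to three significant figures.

E_5 = 3.67×10^-13 J

For an infinite well E_n = n²h²/(8m_pL²), so E_1 = h²/(8m_pL²) = (6.626×10^-34)²/(8·1.673×10^-27·(4.73×10^-14 m)²) = 1.466×10^-14 J.
Then E_5 = 5²·E_1 = 25·1.466×10^-14 J = 3.67×10^-13 J.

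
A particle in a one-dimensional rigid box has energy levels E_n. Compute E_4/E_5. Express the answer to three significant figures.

E_n ∝ n², so E_4/E_5 = 4²/5² = 16/25 = 0.640.

0.640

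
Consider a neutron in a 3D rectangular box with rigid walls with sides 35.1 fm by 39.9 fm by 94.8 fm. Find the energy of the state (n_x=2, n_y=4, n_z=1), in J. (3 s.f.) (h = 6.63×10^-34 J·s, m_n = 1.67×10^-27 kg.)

For a 3D rectangular well E = (h²/8m_n)·Σ n_i²/L_i² = (6.63×10^-34)²/(8·1.67×10^-27) · [2²/(35.1 fm)² + 4²/(39.9 fm)² + 1²/(94.8 fm)²].
Evaluating gives E = 4.41×10^-13 J.

E = 4.41×10^-13 J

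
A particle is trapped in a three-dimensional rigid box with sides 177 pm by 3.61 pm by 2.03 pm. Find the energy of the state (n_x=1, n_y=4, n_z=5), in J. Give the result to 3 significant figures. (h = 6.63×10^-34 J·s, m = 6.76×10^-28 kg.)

For a 3D rectangular well E = (h²/8m)·Σ n_i²/L_i² = (6.63×10^-34)²/(8·6.76×10^-28) · [1²/(177 pm)² + 4²/(3.61 pm)² + 5²/(2.03 pm)²].
Evaluating gives E = 5.93×10^-16 J.

E = 5.93×10^-16 J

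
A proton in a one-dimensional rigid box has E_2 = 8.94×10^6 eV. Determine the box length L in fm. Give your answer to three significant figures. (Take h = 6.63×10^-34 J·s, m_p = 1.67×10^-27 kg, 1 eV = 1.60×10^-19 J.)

L = 9.59 fm

From E_n = n²h²/(8m_pL²), L = n·h/√(8m_pE_n).
E_2 = 8.94×10^6 eV = 1.430×10^-12 J, so L = 2·6.63×10^-34/√(8·1.67×10^-27·1.430×10^-12) = 9.59×10^-15 m = 9.59 fm.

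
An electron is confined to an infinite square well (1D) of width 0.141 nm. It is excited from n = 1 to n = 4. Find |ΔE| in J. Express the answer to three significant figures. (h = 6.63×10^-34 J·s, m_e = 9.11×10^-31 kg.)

|ΔE| = 4.55×10^-17 J

E_1 = h²/(8m_eL²) = 3.034×10^-18 J.
|ΔE| = |1² − 4²|·E_1 = 15·3.034×10^-18 J = 4.55×10^-17 J.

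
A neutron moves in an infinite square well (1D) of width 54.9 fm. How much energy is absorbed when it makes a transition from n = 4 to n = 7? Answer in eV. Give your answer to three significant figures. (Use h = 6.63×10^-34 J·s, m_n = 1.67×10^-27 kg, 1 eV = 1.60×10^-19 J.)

E_1 = h²/(8m_nL²) = 1.092×10^-14 J.
|ΔE| = |4² − 7²|·E_1 = 33·1.092×10^-14 J = 3.604×10^-13 J = 2.25×10^6 eV.

|ΔE| = 2.25×10^6 eV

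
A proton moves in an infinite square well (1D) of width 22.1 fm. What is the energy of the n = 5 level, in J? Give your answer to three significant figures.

For an infinite well E_n = n²h²/(8m_pL²), so E_1 = h²/(8m_pL²) = (6.626×10^-34)²/(8·1.673×10^-27·(2.21×10^-14 m)²) = 6.716×10^-14 J.
Then E_5 = 5²·E_1 = 25·6.716×10^-14 J = 1.68×10^-12 J.

E_5 = 1.68×10^-12 J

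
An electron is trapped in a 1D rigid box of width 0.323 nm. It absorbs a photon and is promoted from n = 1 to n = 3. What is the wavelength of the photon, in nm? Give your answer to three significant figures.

E_1 = h²/(8m_eL²) = 5.775×10^-19 J, so ΔE = (3² − 1²)E_1 = 4.620×10^-18 J.
λ = hc/ΔE = (6.626×10^-34·2.998×10^8)/4.620×10^-18 = 4.30×10^-8 m = 43.0 nm.

λ = 43.0 nm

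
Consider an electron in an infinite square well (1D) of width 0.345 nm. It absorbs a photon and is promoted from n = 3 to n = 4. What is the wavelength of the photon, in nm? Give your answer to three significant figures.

λ = 56.1 nm

E_1 = h²/(8m_eL²) = 5.062×10^-19 J, so ΔE = (4² − 3²)E_1 = 3.543×10^-18 J.
λ = hc/ΔE = (6.626×10^-34·2.998×10^8)/3.543×10^-18 = 5.61×10^-8 m = 56.1 nm.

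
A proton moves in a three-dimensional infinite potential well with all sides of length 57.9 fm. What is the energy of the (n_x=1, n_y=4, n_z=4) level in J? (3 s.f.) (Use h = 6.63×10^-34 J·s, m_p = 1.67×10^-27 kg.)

E = 3.24×10^-13 J

For a 3D rectangular well E = (h²/8m_p)·Σ n_i²/L_i² = (6.63×10^-34)²/(8·1.67×10^-27) · [1²/(57.9 fm)² + 4²/(57.9 fm)² + 4²/(57.9 fm)²].
Evaluating gives E = 3.24×10^-13 J.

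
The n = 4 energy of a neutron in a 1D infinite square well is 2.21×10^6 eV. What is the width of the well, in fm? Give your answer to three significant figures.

L = 38.5 fm

From E_n = n²h²/(8m_nL²), L = n·h/√(8m_nE_n).
E_4 = 2.21×10^6 eV = 3.540×10^-13 J, so L = 4·6.626×10^-34/√(8·1.675×10^-27·3.540×10^-13) = 3.85×10^-14 m = 38.5 fm.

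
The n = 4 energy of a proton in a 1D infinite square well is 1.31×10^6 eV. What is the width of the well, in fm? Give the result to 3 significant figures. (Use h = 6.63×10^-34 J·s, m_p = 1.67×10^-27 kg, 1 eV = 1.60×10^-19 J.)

From E_n = n²h²/(8m_pL²), L = n·h/√(8m_pE_n).
E_4 = 1.31×10^6 eV = 2.096×10^-13 J, so L = 4·6.63×10^-34/√(8·1.67×10^-27·2.096×10^-13) = 5.01×10^-14 m = 50.1 fm.

L = 50.1 fm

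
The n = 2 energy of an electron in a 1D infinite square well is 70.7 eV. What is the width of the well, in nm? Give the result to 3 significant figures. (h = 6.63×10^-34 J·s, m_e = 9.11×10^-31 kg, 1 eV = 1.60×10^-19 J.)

From E_n = n²h²/(8m_eL²), L = n·h/√(8m_eE_n).
E_2 = 70.7 eV = 1.131×10^-17 J, so L = 2·6.63×10^-34/√(8·9.11×10^-31·1.131×10^-17) = 1.46×10^-10 m = 0.146 nm.

L = 0.146 nm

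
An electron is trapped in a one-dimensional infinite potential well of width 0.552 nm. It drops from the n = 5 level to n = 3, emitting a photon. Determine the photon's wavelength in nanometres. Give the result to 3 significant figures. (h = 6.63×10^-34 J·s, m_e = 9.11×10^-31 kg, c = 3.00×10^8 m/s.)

λ = 62.8 nm

E_1 = h²/(8m_eL²) = 1.979×10^-19 J, so ΔE = (5² − 3²)E_1 = 3.166×10^-18 J.
λ = hc/ΔE = (6.63×10^-34·3.00×10^8)/3.166×10^-18 = 6.28×10^-8 m = 62.8 nm.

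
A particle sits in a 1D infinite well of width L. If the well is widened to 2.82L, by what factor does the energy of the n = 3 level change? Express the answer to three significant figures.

E_n ∝ 1/L², so the energy scales by 1/2.82² = 0.126.

0.126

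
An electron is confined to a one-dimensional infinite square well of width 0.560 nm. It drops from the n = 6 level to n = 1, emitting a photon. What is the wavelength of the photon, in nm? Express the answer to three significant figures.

E_1 = h²/(8m_eL²) = 1.921×10^-19 J, so ΔE = (6² − 1²)E_1 = 6.723×10^-18 J.
λ = hc/ΔE = (6.626×10^-34·2.998×10^8)/6.723×10^-18 = 2.95×10^-8 m = 29.5 nm.

λ = 29.5 nm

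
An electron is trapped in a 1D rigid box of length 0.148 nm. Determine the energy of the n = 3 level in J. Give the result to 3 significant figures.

For an infinite well E_n = n²h²/(8m_eL²), so E_1 = h²/(8m_eL²) = (6.626×10^-34)²/(8·9.109×10^-31·(1.48×10^-10 m)²) = 2.751×10^-18 J.
Then E_3 = 3²·E_1 = 9·2.751×10^-18 J = 2.48×10^-17 J.

E_3 = 2.48×10^-17 J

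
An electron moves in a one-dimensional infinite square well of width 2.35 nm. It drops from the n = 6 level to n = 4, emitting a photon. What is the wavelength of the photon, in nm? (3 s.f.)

λ = 910 nm

E_1 = h²/(8m_eL²) = 1.091×10^-20 J, so ΔE = (6² − 4²)E_1 = 2.182×10^-19 J.
λ = hc/ΔE = (6.626×10^-34·2.998×10^8)/2.182×10^-19 = 9.10×10^-7 m = 910 nm.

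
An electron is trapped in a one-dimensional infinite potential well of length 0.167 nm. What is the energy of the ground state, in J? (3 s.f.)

For an infinite well E_n = n²h²/(8m_eL²), so E_1 = h²/(8m_eL²) = (6.626×10^-34)²/(8·9.109×10^-31·(1.67×10^-10 m)²) = 2.160×10^-18 J.

E_1 = 2.16×10^-18 J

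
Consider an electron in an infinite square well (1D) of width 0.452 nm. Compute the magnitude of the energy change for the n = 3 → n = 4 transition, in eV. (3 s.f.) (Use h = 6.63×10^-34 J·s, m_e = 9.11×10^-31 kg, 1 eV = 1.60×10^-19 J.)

|ΔE| = 12.9 eV

E_1 = h²/(8m_eL²) = 2.952×10^-19 J.
|ΔE| = |3² − 4²|·E_1 = 7·2.952×10^-19 J = 2.066×10^-18 J = 12.9 eV.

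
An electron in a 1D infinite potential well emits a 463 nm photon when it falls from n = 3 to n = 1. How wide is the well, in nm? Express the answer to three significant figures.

The photon carries ΔE = hc/λ = 6.626×10^-34·2.998×10^8/4.63×10^-7 m = 4.290×10^-19 J.
Since ΔE = (3² − 1²)E_1, E_1 = 5.362×10^-20 J, and L = h/√(8m_eE_1) = 1.06×10^-9 m = 1.06 nm.

L = 1.06 nm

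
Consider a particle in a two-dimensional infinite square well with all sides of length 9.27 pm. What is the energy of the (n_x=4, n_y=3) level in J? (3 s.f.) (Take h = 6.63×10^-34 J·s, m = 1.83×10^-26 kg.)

For a 2D rectangular well E = (h²/8m)·Σ n_i²/L_i² = (6.63×10^-34)²/(8·1.83×10^-26) · [4²/(9.27 pm)² + 3²/(9.27 pm)²].
Evaluating gives E = 8.74×10^-19 J.

E = 8.74×10^-19 J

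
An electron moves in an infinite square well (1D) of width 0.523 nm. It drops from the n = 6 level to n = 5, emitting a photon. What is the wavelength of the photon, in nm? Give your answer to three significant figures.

λ = 82.0 nm

E_1 = h²/(8m_eL²) = 2.203×10^-19 J, so ΔE = (6² − 5²)E_1 = 2.423×10^-18 J.
λ = hc/ΔE = (6.626×10^-34·2.998×10^8)/2.423×10^-18 = 8.20×10^-8 m = 82.0 nm.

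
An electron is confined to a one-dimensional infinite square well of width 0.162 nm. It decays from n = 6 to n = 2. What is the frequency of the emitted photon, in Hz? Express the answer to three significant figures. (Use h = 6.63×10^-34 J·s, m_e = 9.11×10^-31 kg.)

E_1 = h²/(8m_eL²) = 2.298×10^-18 J and ΔE = (6² − 2²)E_1 = 7.354×10^-17 J.
f = ΔE/h = 7.354×10^-17/6.63×10^-34 = 1.11×10^17 Hz.

f = 1.11×10^17 Hz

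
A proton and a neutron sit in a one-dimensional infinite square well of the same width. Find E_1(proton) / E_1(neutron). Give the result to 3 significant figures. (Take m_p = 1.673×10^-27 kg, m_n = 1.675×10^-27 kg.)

E_n ∝ 1/m at fixed n and L, so the ratio is m_n/m_p = 1.675×10^-27/1.673×10^-27 = 1.00.

1.00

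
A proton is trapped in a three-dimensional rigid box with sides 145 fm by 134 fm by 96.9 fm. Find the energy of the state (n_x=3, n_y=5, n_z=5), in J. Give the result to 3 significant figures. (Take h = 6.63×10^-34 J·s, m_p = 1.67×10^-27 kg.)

E = 1.47×10^-13 J

For a 3D rectangular well E = (h²/8m_p)·Σ n_i²/L_i² = (6.63×10^-34)²/(8·1.67×10^-27) · [3²/(145 fm)² + 5²/(134 fm)² + 5²/(96.9 fm)²].
Evaluating gives E = 1.47×10^-13 J.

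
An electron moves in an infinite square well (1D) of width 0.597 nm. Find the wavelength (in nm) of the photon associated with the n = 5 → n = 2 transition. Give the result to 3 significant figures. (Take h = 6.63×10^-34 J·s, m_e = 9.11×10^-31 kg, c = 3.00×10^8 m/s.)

λ = 56.0 nm

E_1 = h²/(8m_eL²) = 1.692×10^-19 J, so ΔE = (5² − 2²)E_1 = 3.553×10^-18 J.
λ = hc/ΔE = (6.63×10^-34·3.00×10^8)/3.553×10^-18 = 5.60×10^-8 m = 56.0 nm.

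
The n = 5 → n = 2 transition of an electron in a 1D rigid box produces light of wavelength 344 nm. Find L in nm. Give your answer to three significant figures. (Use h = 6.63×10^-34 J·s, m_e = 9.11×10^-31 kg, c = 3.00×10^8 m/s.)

L = 1.48 nm

The photon carries ΔE = hc/λ = 6.63×10^-34·3.00×10^8/3.44×10^-7 m = 5.782×10^-19 J.
Since ΔE = (5² − 2²)E_1, E_1 = 2.753×10^-20 J, and L = h/√(8m_eE_1) = 1.48×10^-9 m = 1.48 nm.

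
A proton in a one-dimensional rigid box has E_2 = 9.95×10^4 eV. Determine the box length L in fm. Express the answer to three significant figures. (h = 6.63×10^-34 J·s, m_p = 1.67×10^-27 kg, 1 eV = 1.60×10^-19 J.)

L = 90.9 fm

From E_n = n²h²/(8m_pL²), L = n·h/√(8m_pE_n).
E_2 = 9.95×10^4 eV = 1.592×10^-14 J, so L = 2·6.63×10^-34/√(8·1.67×10^-27·1.592×10^-14) = 9.09×10^-14 m = 90.9 fm.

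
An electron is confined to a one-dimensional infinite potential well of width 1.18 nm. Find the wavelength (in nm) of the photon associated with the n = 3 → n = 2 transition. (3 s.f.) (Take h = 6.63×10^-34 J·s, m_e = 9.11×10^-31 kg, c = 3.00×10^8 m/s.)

E_1 = h²/(8m_eL²) = 4.332×10^-20 J, so ΔE = (3² − 2²)E_1 = 2.166×10^-19 J.
λ = hc/ΔE = (6.63×10^-34·3.00×10^8)/2.166×10^-19 = 9.18×10^-7 m = 918 nm.

λ = 918 nm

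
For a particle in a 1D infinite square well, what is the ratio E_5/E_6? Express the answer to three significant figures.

0.694

E_n ∝ n², so E_5/E_6 = 5²/6² = 25/36 = 0.694.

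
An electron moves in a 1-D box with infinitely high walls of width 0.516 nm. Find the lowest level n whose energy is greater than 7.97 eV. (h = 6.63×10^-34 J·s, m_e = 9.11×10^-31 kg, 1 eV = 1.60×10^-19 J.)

E_1 = h²/(8m_eL²) = 2.265×10^-19 J = 1.416 eV.
Need n² > 7.97/1.416 = 5.629, i.e. n > 2.373.
The smallest integer satisfying this is n = 3.

n = 3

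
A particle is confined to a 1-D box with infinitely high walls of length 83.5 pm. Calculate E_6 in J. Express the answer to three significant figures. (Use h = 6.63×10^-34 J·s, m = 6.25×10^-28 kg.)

E_6 = 4.54×10^-19 J

For an infinite well E_n = n²h²/(8mL²), so E_1 = h²/(8mL²) = (6.63×10^-34)²/(8·6.25×10^-28·(8.35×10^-11 m)²) = 1.261×10^-20 J.
Then E_6 = 6²·E_1 = 36·1.261×10^-20 J = 4.54×10^-19 J.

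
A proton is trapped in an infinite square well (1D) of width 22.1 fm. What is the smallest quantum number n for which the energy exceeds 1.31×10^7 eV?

E_1 = h²/(8m_pL²) = 6.716×10^-14 J = 4.192×10^5 eV.
Need n² > 1.31×10^7/4.192×10^5 = 31.25, i.e. n > 5.590.
The smallest integer satisfying this is n = 6.

n = 6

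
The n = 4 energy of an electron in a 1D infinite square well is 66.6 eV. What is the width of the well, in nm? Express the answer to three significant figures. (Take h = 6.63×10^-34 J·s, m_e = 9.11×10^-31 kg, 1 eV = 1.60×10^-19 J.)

From E_n = n²h²/(8m_eL²), L = n·h/√(8m_eE_n).
E_4 = 66.6 eV = 1.066×10^-17 J, so L = 4·6.63×10^-34/√(8·9.11×10^-31·1.066×10^-17) = 3.01×10^-10 m = 0.301 nm.

L = 0.301 nm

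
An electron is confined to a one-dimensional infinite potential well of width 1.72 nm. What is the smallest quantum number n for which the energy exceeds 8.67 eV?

n = 9

E_1 = h²/(8m_eL²) = 2.037×10^-20 J = 0.1272 eV.
Need n² > 8.67/0.1272 = 68.16, i.e. n > 8.256.
The smallest integer satisfying this is n = 9.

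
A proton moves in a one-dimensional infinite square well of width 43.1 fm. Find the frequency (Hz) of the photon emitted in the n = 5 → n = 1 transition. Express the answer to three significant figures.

f = 6.40×10^20 Hz

E_1 = h²/(8m_pL²) = 1.766×10^-14 J and ΔE = (5² − 1²)E_1 = 4.238×10^-13 J.
f = ΔE/h = 4.238×10^-13/6.626×10^-34 = 6.40×10^20 Hz.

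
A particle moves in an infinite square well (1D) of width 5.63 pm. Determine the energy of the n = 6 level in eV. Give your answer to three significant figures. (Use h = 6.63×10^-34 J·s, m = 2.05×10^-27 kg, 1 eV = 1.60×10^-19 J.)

For an infinite well E_n = n²h²/(8mL²), so E_1 = h²/(8mL²) = (6.63×10^-34)²/(8·2.05×10^-27·(5.63×10^-12 m)²) = 8.456×10^-19 J.
Then E_6 = 6²·E_1 = 36·8.456×10^-19 J = 3.044×10^-17 J.
Converting, E_6 = 3.044×10^-17 J / (1.60×10^-19 J/eV) = 190 eV.

E_6 = 190 eV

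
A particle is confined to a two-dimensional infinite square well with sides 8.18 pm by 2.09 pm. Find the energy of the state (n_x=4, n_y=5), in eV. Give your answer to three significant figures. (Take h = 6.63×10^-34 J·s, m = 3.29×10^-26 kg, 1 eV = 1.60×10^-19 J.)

E = 62.2 eV

For a 2D rectangular well E = (h²/8m)·Σ n_i²/L_i² = (6.63×10^-34)²/(8·3.29×10^-26) · [4²/(8.18 pm)² + 5²/(2.09 pm)²].
Evaluating gives E = 9.958×10^-18 J = 62.2 eV.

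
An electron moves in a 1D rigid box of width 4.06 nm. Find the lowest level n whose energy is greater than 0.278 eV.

E_1 = h²/(8m_eL²) = 3.655×10^-21 J = 0.02282 eV.
Need n² > 0.278/0.02282 = 12.18, i.e. n > 3.490.
The smallest integer satisfying this is n = 4.

n = 4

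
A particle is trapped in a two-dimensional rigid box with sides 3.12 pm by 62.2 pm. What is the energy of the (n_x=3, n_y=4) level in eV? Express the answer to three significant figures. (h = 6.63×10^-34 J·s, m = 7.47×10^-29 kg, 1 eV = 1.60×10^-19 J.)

E = 4.27×10^3 eV

For a 2D rectangular well E = (h²/8m)·Σ n_i²/L_i² = (6.63×10^-34)²/(8·7.47×10^-29) · [3²/(3.12 pm)² + 4²/(62.2 pm)²].
Evaluating gives E = 6.831×10^-16 J = 4.27×10^3 eV.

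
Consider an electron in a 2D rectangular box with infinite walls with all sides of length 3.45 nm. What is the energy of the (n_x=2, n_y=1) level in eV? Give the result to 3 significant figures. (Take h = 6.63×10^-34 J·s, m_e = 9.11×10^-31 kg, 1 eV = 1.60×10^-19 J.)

For a 2D rectangular well E = (h²/8m_e)·Σ n_i²/L_i² = (6.63×10^-34)²/(8·9.11×10^-31) · [2²/(3.45 nm)² + 1²/(3.45 nm)²].
Evaluating gives E = 2.534×10^-20 J = 0.158 eV.

E = 0.158 eV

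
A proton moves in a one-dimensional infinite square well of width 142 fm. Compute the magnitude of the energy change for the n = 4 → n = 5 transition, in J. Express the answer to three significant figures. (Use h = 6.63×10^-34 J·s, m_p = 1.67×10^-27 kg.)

E_1 = h²/(8m_pL²) = 1.632×10^-15 J.
|ΔE| = |4² − 5²|·E_1 = 9·1.632×10^-15 J = 1.47×10^-14 J.

|ΔE| = 1.47×10^-14 J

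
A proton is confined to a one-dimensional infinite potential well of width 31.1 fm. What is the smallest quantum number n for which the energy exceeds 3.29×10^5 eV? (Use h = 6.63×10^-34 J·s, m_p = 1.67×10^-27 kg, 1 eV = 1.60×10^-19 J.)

n = 2

E_1 = h²/(8m_pL²) = 3.402×10^-14 J = 2.126×10^5 eV.
Need n² > 3.29×10^5/2.126×10^5 = 1.548, i.e. n > 1.244.
The smallest integer satisfying this is n = 2.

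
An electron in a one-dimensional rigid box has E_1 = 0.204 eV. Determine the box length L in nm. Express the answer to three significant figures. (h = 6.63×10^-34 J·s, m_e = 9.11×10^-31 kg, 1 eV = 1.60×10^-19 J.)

L = 1.36 nm

From E_n = n²h²/(8m_eL²), L = n·h/√(8m_eE_n).
E_1 = 0.204 eV = 3.264×10^-20 J, so L = 1·6.63×10^-34/√(8·9.11×10^-31·3.264×10^-20) = 1.36×10^-9 m = 1.36 nm.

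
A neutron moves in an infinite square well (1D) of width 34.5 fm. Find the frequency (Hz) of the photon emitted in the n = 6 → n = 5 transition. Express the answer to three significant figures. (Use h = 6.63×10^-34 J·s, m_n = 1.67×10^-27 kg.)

f = 4.59×10^20 Hz

E_1 = h²/(8m_nL²) = 2.764×10^-14 J and ΔE = (6² − 5²)E_1 = 3.040×10^-13 J.
f = ΔE/h = 3.040×10^-13/6.63×10^-34 = 4.59×10^20 Hz.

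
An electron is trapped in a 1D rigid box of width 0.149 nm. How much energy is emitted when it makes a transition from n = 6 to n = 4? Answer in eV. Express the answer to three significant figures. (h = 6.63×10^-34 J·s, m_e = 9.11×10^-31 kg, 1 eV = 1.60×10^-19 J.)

E_1 = h²/(8m_eL²) = 2.717×10^-18 J.
|ΔE| = |6² − 4²|·E_1 = 20·2.717×10^-18 J = 5.434×10^-17 J = 340 eV.

|ΔE| = 340 eV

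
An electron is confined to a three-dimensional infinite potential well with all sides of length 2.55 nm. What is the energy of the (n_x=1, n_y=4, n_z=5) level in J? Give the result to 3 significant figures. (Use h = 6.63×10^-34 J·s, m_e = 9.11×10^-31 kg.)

E = 3.90×10^-19 J

For a 3D rectangular well E = (h²/8m_e)·Σ n_i²/L_i² = (6.63×10^-34)²/(8·9.11×10^-31) · [1²/(2.55 nm)² + 4²/(2.55 nm)² + 5²/(2.55 nm)²].
Evaluating gives E = 3.90×10^-19 J.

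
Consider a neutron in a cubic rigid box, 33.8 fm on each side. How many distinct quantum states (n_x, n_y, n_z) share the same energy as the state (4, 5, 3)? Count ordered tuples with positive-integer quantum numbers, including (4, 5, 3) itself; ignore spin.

The level has n_x² + n_y² + n_z² = 50. The ordered positive-integer solutions are (3, 4, 5), (3, 5, 4), (4, 3, 5), (4, 5, 3), (5, 3, 4), (5, 4, 3).
That gives 6 states.

degeneracy = 6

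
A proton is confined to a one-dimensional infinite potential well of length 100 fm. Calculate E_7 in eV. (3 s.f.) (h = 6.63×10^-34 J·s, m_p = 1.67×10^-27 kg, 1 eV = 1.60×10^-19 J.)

For an infinite well E_n = n²h²/(8m_pL²), so E_1 = h²/(8m_pL²) = (6.63×10^-34)²/(8·1.67×10^-27·(1.00×10^-13 m)²) = 3.290×10^-15 J.
Then E_7 = 7²·E_1 = 49·3.290×10^-15 J = 1.612×10^-13 J.
Converting, E_7 = 1.612×10^-13 J / (1.60×10^-19 J/eV) = 1.01×10^6 eV.

E_7 = 1.01×10^6 eV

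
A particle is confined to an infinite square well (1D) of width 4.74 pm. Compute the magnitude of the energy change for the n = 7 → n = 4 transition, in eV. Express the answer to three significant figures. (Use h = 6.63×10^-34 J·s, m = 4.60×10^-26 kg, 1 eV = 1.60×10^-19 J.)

E_1 = h²/(8mL²) = 5.316×10^-20 J.
|ΔE| = |7² − 4²|·E_1 = 33·5.316×10^-20 J = 1.754×10^-18 J = 11.0 eV.

|ΔE| = 11.0 eV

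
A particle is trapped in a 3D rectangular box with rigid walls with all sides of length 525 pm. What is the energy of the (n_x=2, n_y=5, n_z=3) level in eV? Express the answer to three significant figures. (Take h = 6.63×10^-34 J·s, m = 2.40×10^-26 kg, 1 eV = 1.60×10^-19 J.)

For a 3D rectangular well E = (h²/8m)·Σ n_i²/L_i² = (6.63×10^-34)²/(8·2.40×10^-26) · [2²/(525 pm)² + 5²/(525 pm)² + 3²/(525 pm)²].
Evaluating gives E = 3.156×10^-22 J = 0.00197 eV.

E = 0.00197 eV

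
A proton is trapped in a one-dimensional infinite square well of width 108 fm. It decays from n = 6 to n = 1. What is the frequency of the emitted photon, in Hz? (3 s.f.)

f = 1.49×10^20 Hz

E_1 = h²/(8m_pL²) = 2.812×10^-15 J and ΔE = (6² − 1²)E_1 = 9.842×10^-14 J.
f = ΔE/h = 9.842×10^-14/6.626×10^-34 = 1.49×10^20 Hz.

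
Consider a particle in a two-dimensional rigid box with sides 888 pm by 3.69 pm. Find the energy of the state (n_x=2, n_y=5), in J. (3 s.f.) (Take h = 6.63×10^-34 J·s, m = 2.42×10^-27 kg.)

For a 2D rectangular well E = (h²/8m)·Σ n_i²/L_i² = (6.63×10^-34)²/(8·2.42×10^-27) · [2²/(888 pm)² + 5²/(3.69 pm)²].
Evaluating gives E = 4.17×10^-17 J.

E = 4.17×10^-17 J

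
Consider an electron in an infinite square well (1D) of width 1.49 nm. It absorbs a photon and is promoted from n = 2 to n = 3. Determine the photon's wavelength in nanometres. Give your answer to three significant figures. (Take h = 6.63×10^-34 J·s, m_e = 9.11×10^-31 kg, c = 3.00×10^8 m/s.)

E_1 = h²/(8m_eL²) = 2.717×10^-20 J, so ΔE = (3² − 2²)E_1 = 1.359×10^-19 J.
λ = hc/ΔE = (6.63×10^-34·3.00×10^8)/1.359×10^-19 = 1.46×10^-6 m = 1.46×10^3 nm.

λ = 1.46×10^3 nm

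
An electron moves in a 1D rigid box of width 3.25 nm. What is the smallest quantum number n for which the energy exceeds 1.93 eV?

n = 8

E_1 = h²/(8m_eL²) = 5.704×10^-21 J = 0.03561 eV.
Need n² > 1.93/0.03561 = 54.20, i.e. n > 7.362.
The smallest integer satisfying this is n = 8.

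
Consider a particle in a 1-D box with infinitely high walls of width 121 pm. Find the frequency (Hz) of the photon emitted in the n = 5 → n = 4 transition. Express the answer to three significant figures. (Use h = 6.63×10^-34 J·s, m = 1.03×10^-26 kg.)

E_1 = h²/(8mL²) = 3.644×10^-22 J and ΔE = (5² − 4²)E_1 = 3.280×10^-21 J.
f = ΔE/h = 3.280×10^-21/6.63×10^-34 = 4.95×10^12 Hz.

f = 4.95×10^12 Hz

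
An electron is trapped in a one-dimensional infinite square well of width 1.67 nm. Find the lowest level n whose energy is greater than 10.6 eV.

n = 9

E_1 = h²/(8m_eL²) = 2.160×10^-20 J = 0.1348 eV.
Need n² > 10.6/0.1348 = 78.64, i.e. n > 8.868.
The smallest integer satisfying this is n = 9.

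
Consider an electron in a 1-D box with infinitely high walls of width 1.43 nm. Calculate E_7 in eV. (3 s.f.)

For an infinite well E_n = n²h²/(8m_eL²), so E_1 = h²/(8m_eL²) = (6.626×10^-34)²/(8·9.109×10^-31·(1.43×10^-9 m)²) = 2.946×10^-20 J.
Then E_7 = 7²·E_1 = 49·2.946×10^-20 J = 1.444×10^-18 J.
Converting, E_7 = 1.444×10^-18 J / (1.602×10^-19 J/eV) = 9.01 eV.

E_7 = 9.01 eV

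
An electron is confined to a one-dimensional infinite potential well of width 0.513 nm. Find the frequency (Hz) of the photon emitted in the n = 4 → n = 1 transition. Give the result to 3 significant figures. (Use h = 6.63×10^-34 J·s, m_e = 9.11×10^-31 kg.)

E_1 = h²/(8m_eL²) = 2.292×10^-19 J and ΔE = (4² − 1²)E_1 = 3.438×10^-18 J.
f = ΔE/h = 3.438×10^-18/6.63×10^-34 = 5.19×10^15 Hz.

f = 5.19×10^15 Hz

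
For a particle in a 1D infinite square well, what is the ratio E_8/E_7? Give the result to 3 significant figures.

E_n ∝ n², so E_8/E_7 = 8²/7² = 64/49 = 1.31.

1.31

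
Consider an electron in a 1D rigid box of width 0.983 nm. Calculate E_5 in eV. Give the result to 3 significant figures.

For an infinite well E_n = n²h²/(8m_eL²), so E_1 = h²/(8m_eL²) = (6.626×10^-34)²/(8·9.109×10^-31·(9.83×10^-10 m)²) = 6.235×10^-20 J.
Then E_5 = 5²·E_1 = 25·6.235×10^-20 J = 1.559×10^-18 J.
Converting, E_5 = 1.559×10^-18 J / (1.602×10^-19 J/eV) = 9.73 eV.

E_5 = 9.73 eV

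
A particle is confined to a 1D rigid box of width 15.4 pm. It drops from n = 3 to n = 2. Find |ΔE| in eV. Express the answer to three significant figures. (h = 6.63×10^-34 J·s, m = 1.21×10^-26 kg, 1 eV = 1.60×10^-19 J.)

E_1 = h²/(8mL²) = 1.915×10^-20 J.
|ΔE| = |3² − 2²|·E_1 = 5·1.915×10^-20 J = 9.575×10^-20 J = 0.598 eV.

|ΔE| = 0.598 eV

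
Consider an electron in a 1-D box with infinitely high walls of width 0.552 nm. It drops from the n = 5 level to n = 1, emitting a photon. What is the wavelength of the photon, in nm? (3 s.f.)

λ = 41.9 nm

E_1 = h²/(8m_eL²) = 1.977×10^-19 J, so ΔE = (5² − 1²)E_1 = 4.745×10^-18 J.
λ = hc/ΔE = (6.626×10^-34·2.998×10^8)/4.745×10^-18 = 4.19×10^-8 m = 41.9 nm.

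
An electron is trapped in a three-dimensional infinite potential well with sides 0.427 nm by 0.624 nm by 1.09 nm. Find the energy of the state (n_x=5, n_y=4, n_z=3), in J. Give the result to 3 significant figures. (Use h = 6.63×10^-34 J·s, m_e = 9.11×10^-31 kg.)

E = 1.12×10^-17 J

For a 3D rectangular well E = (h²/8m_e)·Σ n_i²/L_i² = (6.63×10^-34)²/(8·9.11×10^-31) · [5²/(0.427 nm)² + 4²/(0.624 nm)² + 3²/(1.09 nm)²].
Evaluating gives E = 1.12×10^-17 J.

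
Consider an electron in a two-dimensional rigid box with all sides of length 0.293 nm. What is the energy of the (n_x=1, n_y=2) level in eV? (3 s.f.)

E = 21.9 eV

For a 2D rectangular well E = (h²/8m_e)·Σ n_i²/L_i² = (6.626×10^-34)²/(8·9.109×10^-31) · [1²/(0.293 nm)² + 2²/(0.293 nm)²].
Evaluating gives E = 3.509×10^-18 J = 21.9 eV.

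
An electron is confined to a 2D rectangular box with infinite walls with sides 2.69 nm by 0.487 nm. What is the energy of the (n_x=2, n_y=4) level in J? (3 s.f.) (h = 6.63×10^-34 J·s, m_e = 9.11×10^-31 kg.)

E = 4.10×10^-18 J

For a 2D rectangular well E = (h²/8m_e)·Σ n_i²/L_i² = (6.63×10^-34)²/(8·9.11×10^-31) · [2²/(2.69 nm)² + 4²/(0.487 nm)²].
Evaluating gives E = 4.10×10^-18 J.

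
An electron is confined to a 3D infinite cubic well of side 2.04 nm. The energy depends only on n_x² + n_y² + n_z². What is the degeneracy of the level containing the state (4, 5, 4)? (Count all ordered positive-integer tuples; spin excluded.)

degeneracy = 6

The level has n_x² + n_y² + n_z² = 57. The ordered positive-integer solutions are (2, 2, 7), (2, 7, 2), (4, 4, 5), (4, 5, 4), (5, 4, 4), (7, 2, 2).
That gives 6 states.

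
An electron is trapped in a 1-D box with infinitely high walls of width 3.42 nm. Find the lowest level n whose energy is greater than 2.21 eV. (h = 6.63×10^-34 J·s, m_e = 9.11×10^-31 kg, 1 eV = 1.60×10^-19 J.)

E_1 = h²/(8m_eL²) = 5.157×10^-21 J = 0.03223 eV.
Need n² > 2.21/0.03223 = 68.57, i.e. n > 8.281.
The smallest integer satisfying this is n = 9.

n = 9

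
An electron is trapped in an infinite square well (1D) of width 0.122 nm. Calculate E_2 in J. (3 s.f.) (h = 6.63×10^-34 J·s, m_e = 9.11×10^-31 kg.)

For an infinite well E_n = n²h²/(8m_eL²), so E_1 = h²/(8m_eL²) = (6.63×10^-34)²/(8·9.11×10^-31·(1.22×10^-10 m)²) = 4.052×10^-18 J.
Then E_2 = 2²·E_1 = 4·4.052×10^-18 J = 1.62×10^-17 J.

E_2 = 1.62×10^-17 J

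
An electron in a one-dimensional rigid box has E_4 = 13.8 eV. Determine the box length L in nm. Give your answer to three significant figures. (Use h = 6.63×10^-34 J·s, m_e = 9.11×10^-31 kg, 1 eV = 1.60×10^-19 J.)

From E_n = n²h²/(8m_eL²), L = n·h/√(8m_eE_n).
E_4 = 13.8 eV = 2.208×10^-18 J, so L = 4·6.63×10^-34/√(8·9.11×10^-31·2.208×10^-18) = 6.61×10^-10 m = 0.661 nm.

L = 0.661 nm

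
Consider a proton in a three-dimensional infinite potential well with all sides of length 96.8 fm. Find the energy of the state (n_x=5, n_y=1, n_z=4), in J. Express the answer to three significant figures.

For a 3D rectangular well E = (h²/8m_p)·Σ n_i²/L_i² = (6.626×10^-34)²/(8·1.673×10^-27) · [5²/(96.8 fm)² + 1²/(96.8 fm)² + 4²/(96.8 fm)²].
Evaluating gives E = 1.47×10^-13 J.

E = 1.47×10^-13 J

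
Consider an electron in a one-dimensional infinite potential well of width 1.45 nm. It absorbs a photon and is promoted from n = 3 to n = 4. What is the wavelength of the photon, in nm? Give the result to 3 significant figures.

λ = 990 nm

E_1 = h²/(8m_eL²) = 2.866×10^-20 J, so ΔE = (4² − 3²)E_1 = 2.006×10^-19 J.
λ = hc/ΔE = (6.626×10^-34·2.998×10^8)/2.006×10^-19 = 9.90×10^-7 m = 990 nm.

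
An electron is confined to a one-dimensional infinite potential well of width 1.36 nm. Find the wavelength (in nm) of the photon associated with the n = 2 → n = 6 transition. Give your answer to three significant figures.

E_1 = h²/(8m_eL²) = 3.257×10^-20 J, so ΔE = (6² − 2²)E_1 = 1.042×10^-18 J.
λ = hc/ΔE = (6.626×10^-34·2.998×10^8)/1.042×10^-18 = 1.91×10^-7 m = 191 nm.

λ = 191 nm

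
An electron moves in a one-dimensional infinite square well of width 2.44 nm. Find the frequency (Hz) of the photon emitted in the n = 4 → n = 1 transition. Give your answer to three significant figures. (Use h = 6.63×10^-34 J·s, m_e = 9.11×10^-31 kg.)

f = 2.29×10^14 Hz

E_1 = h²/(8m_eL²) = 1.013×10^-20 J and ΔE = (4² − 1²)E_1 = 1.520×10^-19 J.
f = ΔE/h = 1.520×10^-19/6.63×10^-34 = 2.29×10^14 Hz.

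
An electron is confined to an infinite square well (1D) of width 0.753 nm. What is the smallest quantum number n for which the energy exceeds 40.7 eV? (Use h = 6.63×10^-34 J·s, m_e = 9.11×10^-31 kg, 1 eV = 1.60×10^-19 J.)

E_1 = h²/(8m_eL²) = 1.064×10^-19 J = 0.6650 eV.
Need n² > 40.7/0.6650 = 61.20, i.e. n > 7.823.
The smallest integer satisfying this is n = 8.

n = 8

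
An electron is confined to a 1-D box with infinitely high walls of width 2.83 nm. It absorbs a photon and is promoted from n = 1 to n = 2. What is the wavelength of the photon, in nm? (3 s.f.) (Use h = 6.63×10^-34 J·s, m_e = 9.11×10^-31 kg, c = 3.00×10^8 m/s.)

E_1 = h²/(8m_eL²) = 7.531×10^-21 J, so ΔE = (2² − 1²)E_1 = 2.259×10^-20 J.
λ = hc/ΔE = (6.63×10^-34·3.00×10^8)/2.259×10^-20 = 8.80×10^-6 m = 8.80×10^3 nm.

λ = 8.80×10^3 nm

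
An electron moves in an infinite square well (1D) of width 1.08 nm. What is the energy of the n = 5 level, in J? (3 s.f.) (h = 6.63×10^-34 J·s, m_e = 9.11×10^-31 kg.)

E_5 = 1.29×10^-18 J

For an infinite well E_n = n²h²/(8m_eL²), so E_1 = h²/(8m_eL²) = (6.63×10^-34)²/(8·9.11×10^-31·(1.08×10^-9 m)²) = 5.171×10^-20 J.
Then E_5 = 5²·E_1 = 25·5.171×10^-20 J = 1.29×10^-18 J.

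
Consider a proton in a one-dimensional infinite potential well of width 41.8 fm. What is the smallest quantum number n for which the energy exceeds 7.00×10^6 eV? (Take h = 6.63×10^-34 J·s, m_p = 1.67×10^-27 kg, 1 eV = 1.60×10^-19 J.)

n = 8

E_1 = h²/(8m_pL²) = 1.883×10^-14 J = 1.177×10^5 eV.
Need n² > 7.00×10^6/1.177×10^5 = 59.47, i.e. n > 7.712.
The smallest integer satisfying this is n = 8.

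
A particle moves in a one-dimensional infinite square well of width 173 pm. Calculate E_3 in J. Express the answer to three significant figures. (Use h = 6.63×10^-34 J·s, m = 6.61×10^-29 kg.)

For an infinite well E_n = n²h²/(8mL²), so E_1 = h²/(8mL²) = (6.63×10^-34)²/(8·6.61×10^-29·(1.73×10^-10 m)²) = 2.777×10^-20 J.
Then E_3 = 3²·E_1 = 9·2.777×10^-20 J = 2.50×10^-19 J.

E_3 = 2.50×10^-19 J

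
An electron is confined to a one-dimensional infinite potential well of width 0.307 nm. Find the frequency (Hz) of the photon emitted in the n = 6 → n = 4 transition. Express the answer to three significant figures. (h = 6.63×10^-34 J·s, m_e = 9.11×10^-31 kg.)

f = 1.93×10^16 Hz

E_1 = h²/(8m_eL²) = 6.399×10^-19 J and ΔE = (6² − 4²)E_1 = 1.280×10^-17 J.
f = ΔE/h = 1.280×10^-17/6.63×10^-34 = 1.93×10^16 Hz.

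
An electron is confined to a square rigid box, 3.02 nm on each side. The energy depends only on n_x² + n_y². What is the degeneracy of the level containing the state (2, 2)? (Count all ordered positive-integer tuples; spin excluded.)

degeneracy = 1

The level has n_x² + n_y² = 8. The ordered positive-integer solutions are (2, 2).
That gives 1 state.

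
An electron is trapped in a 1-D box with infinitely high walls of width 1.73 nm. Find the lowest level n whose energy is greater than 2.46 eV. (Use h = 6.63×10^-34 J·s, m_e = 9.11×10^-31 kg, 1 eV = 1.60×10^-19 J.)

E_1 = h²/(8m_eL²) = 2.015×10^-20 J = 0.1259 eV.
Need n² > 2.46/0.1259 = 19.54, i.e. n > 4.420.
The smallest integer satisfying this is n = 5.

n = 5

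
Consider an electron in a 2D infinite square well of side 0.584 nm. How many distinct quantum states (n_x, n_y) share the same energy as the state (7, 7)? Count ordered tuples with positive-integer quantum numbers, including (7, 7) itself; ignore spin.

degeneracy = 1

The level has n_x² + n_y² = 98. The ordered positive-integer solutions are (7, 7).
That gives 1 state.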